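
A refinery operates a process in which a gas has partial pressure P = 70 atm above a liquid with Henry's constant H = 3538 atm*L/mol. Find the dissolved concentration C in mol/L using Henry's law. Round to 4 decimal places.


C = P / H
C = 70 / 3538
C = 0.0198 mol/L


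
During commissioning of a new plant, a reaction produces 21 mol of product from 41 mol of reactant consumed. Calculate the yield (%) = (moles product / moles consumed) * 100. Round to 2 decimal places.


Yield = (moles product / moles consumed) * 100%
Yield = (21 / 41) * 100
Yield = 0.5122 * 100
Yield = 51.22%


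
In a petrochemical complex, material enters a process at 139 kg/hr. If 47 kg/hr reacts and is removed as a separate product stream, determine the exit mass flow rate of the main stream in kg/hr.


Steady-state mass balance on the main outlet: F_out = F_in - F_removed
F_out = 139 - 47
F_out = 92 kg/hr


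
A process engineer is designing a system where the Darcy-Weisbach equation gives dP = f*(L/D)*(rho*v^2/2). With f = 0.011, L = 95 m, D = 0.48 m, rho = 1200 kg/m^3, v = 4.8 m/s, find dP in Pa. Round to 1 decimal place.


dP = f * (L/D) * (rho*v^2/2)
dP = 0.011 * (95/0.48) * (1200*4.8^2/2)
L/D = 197.91666667
rho*v^2/2 = 1200*23.04/2 = 13824.0
dP = 0.011 * 197.91666667 * 13824.0
dP = 30096.0 Pa


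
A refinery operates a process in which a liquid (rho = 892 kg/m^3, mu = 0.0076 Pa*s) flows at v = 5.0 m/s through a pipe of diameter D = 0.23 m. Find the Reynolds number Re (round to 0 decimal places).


Re = rho * v * D / mu
Re = 892 * 5.0 * 0.23 / 0.0076
Re = 1025.8 / 0.0076
Re = 134974


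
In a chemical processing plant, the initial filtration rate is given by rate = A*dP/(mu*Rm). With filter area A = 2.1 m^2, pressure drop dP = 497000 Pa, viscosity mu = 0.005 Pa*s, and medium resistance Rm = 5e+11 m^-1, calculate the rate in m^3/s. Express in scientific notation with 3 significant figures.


rate = A * dP / (mu * Rm)
rate = 2.1 * 497000 / (0.005 * 5e+11)
rate = 1043700.0 / 2.500e+09
rate = 4.17e-04 m^3/s


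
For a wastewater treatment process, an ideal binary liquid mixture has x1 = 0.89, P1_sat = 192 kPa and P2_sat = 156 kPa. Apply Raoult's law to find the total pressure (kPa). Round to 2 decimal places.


P = x1*P1_sat + x2*P2_sat
x2 = 1 - x1 = 1 - 0.89 = 0.11
P = 0.89*192 + 0.11*156
P = 170.88 + 17.16
P = 188.04 kPa


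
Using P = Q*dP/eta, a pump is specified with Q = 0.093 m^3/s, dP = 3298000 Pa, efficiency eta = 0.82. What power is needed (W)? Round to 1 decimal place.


P = Q * dP / eta
P = 0.093 * 3298000 / 0.82
P = 306714.0 / 0.82
P = 374041.5 W


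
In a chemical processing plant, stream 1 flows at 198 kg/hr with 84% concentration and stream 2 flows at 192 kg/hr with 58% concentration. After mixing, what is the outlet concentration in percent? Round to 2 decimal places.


Mass balance on solute: F1*x1 + F2*x2 = F3*x3
F3 = F1 + F2 = 198 + 192 = 390 kg/hr
x3 = (F1*x1 + F2*x2)/F3
x3 = (198*0.84 + 192*0.58) / 390
x3 = 71.20%


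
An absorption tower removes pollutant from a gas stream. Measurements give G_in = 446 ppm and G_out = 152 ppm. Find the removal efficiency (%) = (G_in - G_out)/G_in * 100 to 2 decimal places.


Efficiency = (G_in - G_out) / G_in * 100%
Efficiency = (446 - 152) / 446 * 100
Efficiency = 294 / 446 * 100
Efficiency = 65.92%


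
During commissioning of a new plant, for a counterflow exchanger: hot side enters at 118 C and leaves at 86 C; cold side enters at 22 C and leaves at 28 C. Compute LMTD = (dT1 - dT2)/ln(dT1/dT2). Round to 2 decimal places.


dT1 = Th_in - Tc_out = 118 - 28 = 90
dT2 = Th_out - Tc_in = 86 - 22 = 64
LMTD = (dT1 - dT2) / ln(dT1/dT2)
LMTD = (90 - 64) / ln(90/64)
LMTD = 76.26 K


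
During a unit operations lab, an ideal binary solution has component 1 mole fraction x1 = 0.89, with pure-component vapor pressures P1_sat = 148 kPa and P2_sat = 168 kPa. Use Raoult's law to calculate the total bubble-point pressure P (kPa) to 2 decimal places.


P = x1*P1_sat + x2*P2_sat
x2 = 1 - x1 = 1 - 0.89 = 0.11
P = 0.89*148 + 0.11*168
P = 131.72 + 18.48
P = 150.20 kPa


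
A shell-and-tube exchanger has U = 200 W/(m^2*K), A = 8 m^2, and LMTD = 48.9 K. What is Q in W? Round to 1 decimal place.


Q = U * A * LMTD
Q = 200 * 8 * 48.9
Q = 78240.0 W


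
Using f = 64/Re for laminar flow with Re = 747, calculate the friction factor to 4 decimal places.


f = 64 / Re
f = 64 / 747
f = 0.0857


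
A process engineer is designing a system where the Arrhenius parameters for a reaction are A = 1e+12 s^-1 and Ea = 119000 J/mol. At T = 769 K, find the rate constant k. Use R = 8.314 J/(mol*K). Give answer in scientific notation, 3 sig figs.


k = A * exp(-Ea/(R*T))
k = 1e+12 * exp(-119000 / (8.314 * 769))
k = 1e+12 * exp(-18.612752)
k = 8.25e+03


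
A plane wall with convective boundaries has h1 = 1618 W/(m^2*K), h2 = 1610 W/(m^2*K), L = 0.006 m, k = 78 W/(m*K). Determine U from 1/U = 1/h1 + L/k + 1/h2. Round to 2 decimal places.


1/U = 1/h1 + L/k + 1/h2
1/U = 1/1618 + 0.006/78 + 1/1610
1/U = 0.000618047 + 7.69231e-05 + 0.000621118
1/U = 0.0013160881
U = 759.83 W/(m^2*K)


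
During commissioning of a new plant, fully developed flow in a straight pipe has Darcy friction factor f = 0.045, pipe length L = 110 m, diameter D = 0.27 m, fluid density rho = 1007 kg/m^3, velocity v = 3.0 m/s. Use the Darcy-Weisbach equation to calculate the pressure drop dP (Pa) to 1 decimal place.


dP = f * (L/D) * (rho*v^2/2)
dP = 0.045 * (110/0.27) * (1007*3.0^2/2)
L/D = 407.40740741
rho*v^2/2 = 1007*9.0/2 = 4531.5
dP = 0.045 * 407.40740741 * 4531.5
dP = 83077.5 Pa


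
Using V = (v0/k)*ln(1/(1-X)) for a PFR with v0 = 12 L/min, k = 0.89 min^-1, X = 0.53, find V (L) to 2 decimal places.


V = (v0/k) * ln(1/(1-X))
V = (12/0.89) * ln(1/(1-0.53))
V = 13.483146 * ln(2.12766)
V = 13.483146 * 0.755023
V = 10.18 L


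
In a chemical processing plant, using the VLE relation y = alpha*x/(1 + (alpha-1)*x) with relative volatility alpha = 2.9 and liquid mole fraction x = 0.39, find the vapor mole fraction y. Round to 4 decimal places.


y = alpha*x / (1 + (alpha-1)*x)
y = 2.9*0.39 / (1 + (2.9-1)*0.39)
y = 1.131 / (1 + 0.741)
y = 1.131 / 1.741
y = 0.6496


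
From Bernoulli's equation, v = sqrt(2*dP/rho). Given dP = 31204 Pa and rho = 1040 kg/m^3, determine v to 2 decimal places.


v = sqrt(2*dP/rho)
v = sqrt(2*31204/1040)
v = sqrt(60.007692)
v = 7.75 m/s


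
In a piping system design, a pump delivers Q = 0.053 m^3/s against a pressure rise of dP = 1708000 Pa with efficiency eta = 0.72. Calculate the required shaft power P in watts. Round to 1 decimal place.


P = Q * dP / eta
P = 0.053 * 1708000 / 0.72
P = 90524.0 / 0.72
P = 125727.8 W


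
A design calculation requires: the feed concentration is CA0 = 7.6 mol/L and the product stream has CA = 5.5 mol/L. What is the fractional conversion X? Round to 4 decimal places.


X = (CA0 - CA) / CA0
X = (7.6 - 5.5) / 7.6
X = 2.1 / 7.6
X = 0.2763


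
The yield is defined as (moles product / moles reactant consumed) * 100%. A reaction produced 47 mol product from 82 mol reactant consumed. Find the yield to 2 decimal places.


Yield = (moles product / moles consumed) * 100%
Yield = (47 / 82) * 100
Yield = 0.5732 * 100
Yield = 57.32%


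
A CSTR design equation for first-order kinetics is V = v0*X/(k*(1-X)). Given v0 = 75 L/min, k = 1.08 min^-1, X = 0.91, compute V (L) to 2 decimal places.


V = v0 * X / (k * (1 - X))
V = 75 * 0.91 / (1.08 * (1 - 0.91))
V = 68.25 / (1.08 * 0.09)
V = 68.25 / 0.0972
V = 702.16 L


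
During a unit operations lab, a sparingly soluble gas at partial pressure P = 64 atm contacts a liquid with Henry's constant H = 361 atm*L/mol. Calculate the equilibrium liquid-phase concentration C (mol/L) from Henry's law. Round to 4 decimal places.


C = P / H
C = 64 / 361
C = 0.1773 mol/L


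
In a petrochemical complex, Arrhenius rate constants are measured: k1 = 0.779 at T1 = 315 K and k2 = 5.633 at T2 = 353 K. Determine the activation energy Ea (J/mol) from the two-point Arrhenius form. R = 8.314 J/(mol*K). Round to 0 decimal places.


Ea = R * ln(k2/k1) / (1/T1 - 1/T2)
ln(k2/k1) = ln(5.633/0.779) = 1.9783864
1/T1 - 1/T2 = 1/315 - 1/353 = 0.000341741985
Ea = 8.314 * 1.9783864 / 0.000341741985
Ea = 48131 J/mol


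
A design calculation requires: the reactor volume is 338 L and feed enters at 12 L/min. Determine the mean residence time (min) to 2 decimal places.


tau = V / v0
tau = 338 / 12
tau = 28.17 min


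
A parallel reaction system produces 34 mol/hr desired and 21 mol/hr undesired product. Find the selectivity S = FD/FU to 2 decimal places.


S = desired product rate / undesired product rate
S = 34 / 21
S = 1.62


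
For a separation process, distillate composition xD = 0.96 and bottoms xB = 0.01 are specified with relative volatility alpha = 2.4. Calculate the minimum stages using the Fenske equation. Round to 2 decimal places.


N_min = ln((xD*(1-xB))/(xB*(1-xD))) / ln(alpha)
Numerator inside ln: 0.9504 / 0.0004 = 2376.0
ln(2376.0) = 7.773174
ln(alpha) = ln(2.4) = 0.875469
N_min = 7.773174 / 0.875469 = 8.88


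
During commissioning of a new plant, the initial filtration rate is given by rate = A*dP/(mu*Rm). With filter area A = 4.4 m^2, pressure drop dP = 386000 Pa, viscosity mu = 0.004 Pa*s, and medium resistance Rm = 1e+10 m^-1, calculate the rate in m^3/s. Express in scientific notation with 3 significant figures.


rate = A * dP / (mu * Rm)
rate = 4.4 * 386000 / (0.004 * 1e+10)
rate = 1698400.0 / 4.000e+07
rate = 4.25e-02 m^3/s


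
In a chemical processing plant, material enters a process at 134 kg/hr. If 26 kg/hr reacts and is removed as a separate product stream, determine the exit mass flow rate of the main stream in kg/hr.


Steady-state mass balance on the main outlet: F_out = F_in - F_removed
F_out = 134 - 26
F_out = 108 kg/hr


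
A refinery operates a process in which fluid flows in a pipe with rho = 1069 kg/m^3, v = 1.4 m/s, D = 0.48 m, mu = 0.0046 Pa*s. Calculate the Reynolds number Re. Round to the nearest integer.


Re = rho * v * D / mu
Re = 1069 * 1.4 * 0.48 / 0.0046
Re = 718.368 / 0.0046
Re = 156167


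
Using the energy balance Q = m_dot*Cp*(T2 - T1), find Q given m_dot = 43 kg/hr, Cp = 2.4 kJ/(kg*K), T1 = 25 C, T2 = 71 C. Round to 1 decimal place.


Q = m_dot * Cp * (T2 - T1)
Q = 43 * 2.4 * (71 - 25)
Q = 43 * 2.4 * 46
Q = 4747.2 kJ/hr


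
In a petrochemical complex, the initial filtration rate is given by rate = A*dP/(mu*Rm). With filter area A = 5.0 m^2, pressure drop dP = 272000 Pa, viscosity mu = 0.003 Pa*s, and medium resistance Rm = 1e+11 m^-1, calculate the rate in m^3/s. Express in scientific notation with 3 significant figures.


rate = A * dP / (mu * Rm)
rate = 5.0 * 272000 / (0.003 * 1e+11)
rate = 1360000.0 / 3.000e+08
rate = 4.53e-03 m^3/s


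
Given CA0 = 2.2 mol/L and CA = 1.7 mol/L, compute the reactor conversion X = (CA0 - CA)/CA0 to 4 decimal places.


X = (CA0 - CA) / CA0
X = (2.2 - 1.7) / 2.2
X = 0.5 / 2.2
X = 0.2273


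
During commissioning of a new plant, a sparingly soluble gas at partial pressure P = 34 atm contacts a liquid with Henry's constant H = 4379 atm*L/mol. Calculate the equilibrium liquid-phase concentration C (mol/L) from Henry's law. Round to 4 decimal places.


C = P / H
C = 34 / 4379
C = 0.0078 mol/L


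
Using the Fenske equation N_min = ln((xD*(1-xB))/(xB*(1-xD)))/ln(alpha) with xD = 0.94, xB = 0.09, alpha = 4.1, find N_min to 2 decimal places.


N_min = ln((xD*(1-xB))/(xB*(1-xD))) / ln(alpha)
Numerator inside ln: 0.8554 / 0.0054 = 158.407407
ln(158.407407) = 5.06517
ln(alpha) = ln(4.1) = 1.410987
N_min = 5.06517 / 1.410987 = 3.59


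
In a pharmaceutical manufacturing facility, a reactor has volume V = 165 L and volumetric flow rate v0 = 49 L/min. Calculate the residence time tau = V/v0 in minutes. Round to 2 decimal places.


tau = V / v0
tau = 165 / 49
tau = 3.37 min


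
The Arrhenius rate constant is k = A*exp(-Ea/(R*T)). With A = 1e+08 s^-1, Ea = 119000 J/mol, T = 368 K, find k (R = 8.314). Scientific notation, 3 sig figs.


k = A * exp(-Ea/(R*T))
k = 1e+08 * exp(-119000 / (8.314 * 368))
k = 1e+08 * exp(-38.894583)
k = 1.28e-09


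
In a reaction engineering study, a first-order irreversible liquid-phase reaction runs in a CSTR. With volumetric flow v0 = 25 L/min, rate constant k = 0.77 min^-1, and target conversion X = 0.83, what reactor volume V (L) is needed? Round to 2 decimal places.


V = v0 * X / (k * (1 - X))
V = 25 * 0.83 / (0.77 * (1 - 0.83))
V = 20.75 / (0.77 * 0.17)
V = 20.75 / 0.1309
V = 158.52 L


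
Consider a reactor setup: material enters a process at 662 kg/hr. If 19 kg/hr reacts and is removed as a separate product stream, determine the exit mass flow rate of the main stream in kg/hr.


Steady-state mass balance on the main outlet: F_out = F_in - F_removed
F_out = 662 - 19
F_out = 643 kg/hr


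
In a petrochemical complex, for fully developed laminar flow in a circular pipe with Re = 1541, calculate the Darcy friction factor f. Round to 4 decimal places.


f = 64 / Re
f = 64 / 1541
f = 0.0415


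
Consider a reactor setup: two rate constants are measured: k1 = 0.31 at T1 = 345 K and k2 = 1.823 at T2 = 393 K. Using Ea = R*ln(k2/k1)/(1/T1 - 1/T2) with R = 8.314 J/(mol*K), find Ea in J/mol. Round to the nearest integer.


Ea = R * ln(k2/k1) / (1/T1 - 1/T2)
ln(k2/k1) = ln(1.823/0.31) = 1.7716665
1/T1 - 1/T2 = 1/345 - 1/393 = 0.000354021463
Ea = 8.314 * 1.7716665 / 0.000354021463
Ea = 41607 J/mol


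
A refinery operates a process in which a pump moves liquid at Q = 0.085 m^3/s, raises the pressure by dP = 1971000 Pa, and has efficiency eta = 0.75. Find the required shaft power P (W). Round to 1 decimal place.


P = Q * dP / eta
P = 0.085 * 1971000 / 0.75
P = 167535.0 / 0.75
P = 223380.0 W


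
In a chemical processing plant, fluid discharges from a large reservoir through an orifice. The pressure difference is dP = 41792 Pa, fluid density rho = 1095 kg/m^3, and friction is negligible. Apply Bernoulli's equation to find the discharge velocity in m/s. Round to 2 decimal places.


v = sqrt(2*dP/rho)
v = sqrt(2*41792/1095)
v = sqrt(76.33242)
v = 8.74 m/s


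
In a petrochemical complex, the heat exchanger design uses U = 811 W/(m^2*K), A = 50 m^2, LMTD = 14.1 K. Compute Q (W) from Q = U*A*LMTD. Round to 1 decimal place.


Q = U * A * LMTD
Q = 811 * 50 * 14.1
Q = 571755.0 W


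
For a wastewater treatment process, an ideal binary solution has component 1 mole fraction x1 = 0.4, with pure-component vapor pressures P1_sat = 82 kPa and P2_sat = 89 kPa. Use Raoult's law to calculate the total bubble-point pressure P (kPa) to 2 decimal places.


P = x1*P1_sat + x2*P2_sat
x2 = 1 - x1 = 1 - 0.4 = 0.6
P = 0.4*82 + 0.6*89
P = 32.8 + 53.4
P = 86.20 kPa


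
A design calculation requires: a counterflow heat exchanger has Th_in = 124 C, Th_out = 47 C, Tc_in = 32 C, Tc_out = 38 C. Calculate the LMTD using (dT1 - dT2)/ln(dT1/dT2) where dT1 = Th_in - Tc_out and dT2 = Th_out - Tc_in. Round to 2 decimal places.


dT1 = Th_in - Tc_out = 124 - 38 = 86
dT2 = Th_out - Tc_in = 47 - 32 = 15
LMTD = (dT1 - dT2) / ln(dT1/dT2)
LMTD = (86 - 15) / ln(86/15)
LMTD = 40.66 K


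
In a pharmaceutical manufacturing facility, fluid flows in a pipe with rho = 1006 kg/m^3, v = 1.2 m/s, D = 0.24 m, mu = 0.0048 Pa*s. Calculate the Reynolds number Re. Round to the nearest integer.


Re = rho * v * D / mu
Re = 1006 * 1.2 * 0.24 / 0.0048
Re = 289.728 / 0.0048
Re = 60360


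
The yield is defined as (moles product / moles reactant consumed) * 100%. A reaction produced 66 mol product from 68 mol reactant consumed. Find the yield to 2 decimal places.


Yield = (moles product / moles consumed) * 100%
Yield = (66 / 68) * 100
Yield = 0.9706 * 100
Yield = 97.06%


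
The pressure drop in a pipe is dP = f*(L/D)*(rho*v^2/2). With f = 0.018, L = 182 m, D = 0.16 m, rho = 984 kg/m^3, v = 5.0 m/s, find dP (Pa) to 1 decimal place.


dP = f * (L/D) * (rho*v^2/2)
dP = 0.018 * (182/0.16) * (984*5.0^2/2)
L/D = 1137.5
rho*v^2/2 = 984*25.0/2 = 12300.0
dP = 0.018 * 1137.5 * 12300.0
dP = 251842.5 Pa


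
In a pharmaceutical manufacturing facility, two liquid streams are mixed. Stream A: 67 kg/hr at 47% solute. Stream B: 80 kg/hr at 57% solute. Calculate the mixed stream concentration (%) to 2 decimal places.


Mass balance on solute: F1*x1 + F2*x2 = F3*x3
F3 = F1 + F2 = 67 + 80 = 147 kg/hr
x3 = (F1*x1 + F2*x2)/F3
x3 = (67*0.47 + 80*0.57) / 147
x3 = 52.44%


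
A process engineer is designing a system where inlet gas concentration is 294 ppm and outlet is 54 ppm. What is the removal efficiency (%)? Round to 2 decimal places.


Efficiency = (G_in - G_out) / G_in * 100%
Efficiency = (294 - 54) / 294 * 100
Efficiency = 240 / 294 * 100
Efficiency = 81.63%


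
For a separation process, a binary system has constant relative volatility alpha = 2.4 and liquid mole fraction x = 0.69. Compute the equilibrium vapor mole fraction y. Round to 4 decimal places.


y = alpha*x / (1 + (alpha-1)*x)
y = 2.4*0.69 / (1 + (2.4-1)*0.69)
y = 1.656 / (1 + 0.966)
y = 1.656 / 1.966
y = 0.8423


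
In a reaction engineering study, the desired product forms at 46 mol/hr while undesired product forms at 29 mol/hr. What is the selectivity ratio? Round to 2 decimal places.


S = desired product rate / undesired product rate
S = 46 / 29
S = 1.59


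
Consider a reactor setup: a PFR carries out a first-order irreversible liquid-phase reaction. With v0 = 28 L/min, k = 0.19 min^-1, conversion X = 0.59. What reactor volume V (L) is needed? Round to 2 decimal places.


V = (v0/k) * ln(1/(1-X))
V = (28/0.19) * ln(1/(1-0.59))
V = 147.368421 * ln(2.439024)
V = 147.368421 * 0.891598
V = 131.39 L


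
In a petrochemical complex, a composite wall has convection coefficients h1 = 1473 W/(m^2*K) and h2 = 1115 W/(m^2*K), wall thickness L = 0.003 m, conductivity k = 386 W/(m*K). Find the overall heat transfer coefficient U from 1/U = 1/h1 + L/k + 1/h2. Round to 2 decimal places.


1/U = 1/h1 + L/k + 1/h2
1/U = 1/1473 + 0.003/386 + 1/1115
1/U = 0.0006788866 + 7.772e-06 + 0.000896861
1/U = 0.0015835196
U = 631.50 W/(m^2*K)


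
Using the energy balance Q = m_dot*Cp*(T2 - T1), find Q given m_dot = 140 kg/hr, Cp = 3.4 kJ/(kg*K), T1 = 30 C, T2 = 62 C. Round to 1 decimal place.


Q = m_dot * Cp * (T2 - T1)
Q = 140 * 3.4 * (62 - 30)
Q = 140 * 3.4 * 32
Q = 15232.0 kJ/hr


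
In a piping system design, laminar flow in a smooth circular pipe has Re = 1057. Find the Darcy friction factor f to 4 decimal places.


f = 64 / Re
f = 64 / 1057
f = 0.0605


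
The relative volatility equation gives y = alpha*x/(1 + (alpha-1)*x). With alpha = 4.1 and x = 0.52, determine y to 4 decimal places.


y = alpha*x / (1 + (alpha-1)*x)
y = 4.1*0.52 / (1 + (4.1-1)*0.52)
y = 2.132 / (1 + 1.612)
y = 2.132 / 2.612
y = 0.8162


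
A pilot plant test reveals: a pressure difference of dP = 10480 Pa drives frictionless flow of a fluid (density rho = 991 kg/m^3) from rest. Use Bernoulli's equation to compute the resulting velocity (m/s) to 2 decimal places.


v = sqrt(2*dP/rho)
v = sqrt(2*10480/991)
v = sqrt(21.150353)
v = 4.60 m/s


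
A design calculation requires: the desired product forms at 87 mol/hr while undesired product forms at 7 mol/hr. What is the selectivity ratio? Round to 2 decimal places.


S = desired product rate / undesired product rate
S = 87 / 7
S = 12.43


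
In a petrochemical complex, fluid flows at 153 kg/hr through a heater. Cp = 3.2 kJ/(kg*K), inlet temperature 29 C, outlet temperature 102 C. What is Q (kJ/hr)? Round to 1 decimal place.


Q = m_dot * Cp * (T2 - T1)
Q = 153 * 3.2 * (102 - 29)
Q = 153 * 3.2 * 73
Q = 35740.8 kJ/hr


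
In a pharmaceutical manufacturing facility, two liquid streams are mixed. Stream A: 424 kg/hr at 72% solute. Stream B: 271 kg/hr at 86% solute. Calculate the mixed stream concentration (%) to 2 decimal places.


Mass balance on solute: F1*x1 + F2*x2 = F3*x3
F3 = F1 + F2 = 424 + 271 = 695 kg/hr
x3 = (F1*x1 + F2*x2)/F3
x3 = (424*0.72 + 271*0.86) / 695
x3 = 77.46%


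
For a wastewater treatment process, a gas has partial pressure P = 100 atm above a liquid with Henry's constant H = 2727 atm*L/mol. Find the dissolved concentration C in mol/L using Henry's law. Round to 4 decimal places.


C = P / H
C = 100 / 2727
C = 0.0367 mol/L


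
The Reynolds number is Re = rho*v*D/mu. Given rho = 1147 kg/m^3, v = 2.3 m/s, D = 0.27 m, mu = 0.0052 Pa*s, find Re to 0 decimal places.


Re = rho * v * D / mu
Re = 1147 * 2.3 * 0.27 / 0.0052
Re = 712.287 / 0.0052
Re = 136978


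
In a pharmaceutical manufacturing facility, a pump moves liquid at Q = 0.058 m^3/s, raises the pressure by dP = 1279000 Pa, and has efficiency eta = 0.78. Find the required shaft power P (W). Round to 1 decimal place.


P = Q * dP / eta
P = 0.058 * 1279000 / 0.78
P = 74182.0 / 0.78
P = 95105.1 W


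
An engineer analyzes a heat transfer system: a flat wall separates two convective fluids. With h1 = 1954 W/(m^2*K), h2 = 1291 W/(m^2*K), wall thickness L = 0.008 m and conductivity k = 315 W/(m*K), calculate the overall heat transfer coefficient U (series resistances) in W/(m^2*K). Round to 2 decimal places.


1/U = 1/h1 + L/k + 1/h2
1/U = 1/1954 + 0.008/315 + 1/1291
1/U = 0.0005117707 + 2.53968e-05 + 0.0007745933
1/U = 0.0013117608
U = 762.33 W/(m^2*K)


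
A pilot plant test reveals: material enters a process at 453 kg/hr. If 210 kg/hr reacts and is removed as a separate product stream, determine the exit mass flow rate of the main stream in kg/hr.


Steady-state mass balance on the main outlet: F_out = F_in - F_removed
F_out = 453 - 210
F_out = 243 kg/hr


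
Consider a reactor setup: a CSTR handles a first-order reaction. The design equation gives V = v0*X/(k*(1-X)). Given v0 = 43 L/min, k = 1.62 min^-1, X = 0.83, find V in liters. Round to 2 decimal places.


V = v0 * X / (k * (1 - X))
V = 43 * 0.83 / (1.62 * (1 - 0.83))
V = 35.69 / (1.62 * 0.17)
V = 35.69 / 0.2754
V = 129.59 L


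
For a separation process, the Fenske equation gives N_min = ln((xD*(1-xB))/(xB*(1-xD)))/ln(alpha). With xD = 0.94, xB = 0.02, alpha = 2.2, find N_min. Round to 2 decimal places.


N_min = ln((xD*(1-xB))/(xB*(1-xD))) / ln(alpha)
Numerator inside ln: 0.9212 / 0.0012 = 767.666667
ln(767.666667) = 6.643356
ln(alpha) = ln(2.2) = 0.788457
N_min = 6.643356 / 0.788457 = 8.43


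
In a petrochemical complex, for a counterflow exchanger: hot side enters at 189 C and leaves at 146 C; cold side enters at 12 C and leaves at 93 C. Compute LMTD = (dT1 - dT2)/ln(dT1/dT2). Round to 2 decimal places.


dT1 = Th_in - Tc_out = 189 - 93 = 96
dT2 = Th_out - Tc_in = 146 - 12 = 134
LMTD = (dT1 - dT2) / ln(dT1/dT2)
LMTD = (96 - 134) / ln(96/134)
LMTD = 113.95 K


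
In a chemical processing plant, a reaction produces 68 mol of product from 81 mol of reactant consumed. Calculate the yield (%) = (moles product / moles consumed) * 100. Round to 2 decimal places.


Yield = (moles product / moles consumed) * 100%
Yield = (68 / 81) * 100
Yield = 0.8395 * 100
Yield = 83.95%


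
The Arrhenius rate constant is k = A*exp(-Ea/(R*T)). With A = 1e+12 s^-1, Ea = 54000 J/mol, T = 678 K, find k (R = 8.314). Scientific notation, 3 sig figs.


k = A * exp(-Ea/(R*T))
k = 1e+12 * exp(-54000 / (8.314 * 678))
k = 1e+12 * exp(-9.579747)
k = 6.91e+07


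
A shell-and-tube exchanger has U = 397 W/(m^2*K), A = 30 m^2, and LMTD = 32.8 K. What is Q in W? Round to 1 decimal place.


Q = U * A * LMTD
Q = 397 * 30 * 32.8
Q = 390648.0 W


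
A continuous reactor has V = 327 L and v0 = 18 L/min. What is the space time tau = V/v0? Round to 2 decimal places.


tau = V / v0
tau = 327 / 18
tau = 18.17 min


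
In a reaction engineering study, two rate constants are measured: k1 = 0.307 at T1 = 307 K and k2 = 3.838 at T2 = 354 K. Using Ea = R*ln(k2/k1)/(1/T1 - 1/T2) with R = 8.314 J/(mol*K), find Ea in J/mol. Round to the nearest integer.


Ea = R * ln(k2/k1) / (1/T1 - 1/T2)
ln(k2/k1) = ln(3.838/0.307) = 2.5258589
1/T1 - 1/T2 = 1/307 - 1/354 = 0.000432470233
Ea = 8.314 * 2.5258589 / 0.000432470233
Ea = 48558 J/mol


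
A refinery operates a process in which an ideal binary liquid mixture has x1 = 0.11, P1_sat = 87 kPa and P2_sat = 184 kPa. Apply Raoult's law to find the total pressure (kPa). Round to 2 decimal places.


P = x1*P1_sat + x2*P2_sat
x2 = 1 - x1 = 1 - 0.11 = 0.89
P = 0.11*87 + 0.89*184
P = 9.57 + 163.76
P = 173.33 kPa


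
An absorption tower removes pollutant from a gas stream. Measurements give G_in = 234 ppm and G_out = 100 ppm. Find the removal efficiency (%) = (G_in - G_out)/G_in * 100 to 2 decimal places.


Efficiency = (G_in - G_out) / G_in * 100%
Efficiency = (234 - 100) / 234 * 100
Efficiency = 134 / 234 * 100
Efficiency = 57.26%


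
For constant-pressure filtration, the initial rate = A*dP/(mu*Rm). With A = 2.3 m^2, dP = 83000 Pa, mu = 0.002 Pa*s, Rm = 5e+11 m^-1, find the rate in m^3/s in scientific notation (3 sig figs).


rate = A * dP / (mu * Rm)
rate = 2.3 * 83000 / (0.002 * 5e+11)
rate = 190900.0 / 1.000e+09
rate = 1.91e-04 m^3/s


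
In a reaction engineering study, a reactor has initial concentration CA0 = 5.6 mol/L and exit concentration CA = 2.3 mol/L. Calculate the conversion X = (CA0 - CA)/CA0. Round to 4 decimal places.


X = (CA0 - CA) / CA0
X = (5.6 - 2.3) / 5.6
X = 3.3 / 5.6
X = 0.5893


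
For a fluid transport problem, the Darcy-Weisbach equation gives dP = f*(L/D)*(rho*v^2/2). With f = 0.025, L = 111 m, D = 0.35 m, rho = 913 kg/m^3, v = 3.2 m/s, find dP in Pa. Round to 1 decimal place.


dP = f * (L/D) * (rho*v^2/2)
dP = 0.025 * (111/0.35) * (913*3.2^2/2)
L/D = 317.14285714
rho*v^2/2 = 913*10.24/2 = 4674.56
dP = 0.025 * 317.14285714 * 4674.56
dP = 37062.6 Pa


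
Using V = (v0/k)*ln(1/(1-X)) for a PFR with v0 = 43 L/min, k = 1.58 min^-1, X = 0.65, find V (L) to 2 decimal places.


V = (v0/k) * ln(1/(1-X))
V = (43/1.58) * ln(1/(1-0.65))
V = 27.21519 * ln(2.857143)
V = 27.21519 * 1.049822
V = 28.57 L


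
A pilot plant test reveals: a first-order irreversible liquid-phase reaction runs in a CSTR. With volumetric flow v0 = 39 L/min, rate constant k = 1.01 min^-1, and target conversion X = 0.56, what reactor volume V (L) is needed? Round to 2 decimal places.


V = v0 * X / (k * (1 - X))
V = 39 * 0.56 / (1.01 * (1 - 0.56))
V = 21.84 / (1.01 * 0.44)
V = 21.84 / 0.4444
V = 49.14 L


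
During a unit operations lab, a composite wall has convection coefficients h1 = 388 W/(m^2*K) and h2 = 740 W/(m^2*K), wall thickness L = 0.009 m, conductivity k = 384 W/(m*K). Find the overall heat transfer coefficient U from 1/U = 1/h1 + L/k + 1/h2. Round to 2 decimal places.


1/U = 1/h1 + L/k + 1/h2
1/U = 1/388 + 0.009/384 + 1/740
1/U = 0.0025773196 + 2.34375e-05 + 0.0013513514
1/U = 0.0039521085
U = 253.03 W/(m^2*K)


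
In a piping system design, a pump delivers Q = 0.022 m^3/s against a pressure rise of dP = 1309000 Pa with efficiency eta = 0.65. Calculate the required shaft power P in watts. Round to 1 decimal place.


P = Q * dP / eta
P = 0.022 * 1309000 / 0.65
P = 28798.0 / 0.65
P = 44304.6 W


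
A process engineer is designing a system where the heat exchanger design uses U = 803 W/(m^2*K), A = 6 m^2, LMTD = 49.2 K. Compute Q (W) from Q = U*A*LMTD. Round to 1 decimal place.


Q = U * A * LMTD
Q = 803 * 6 * 49.2
Q = 237045.6 W


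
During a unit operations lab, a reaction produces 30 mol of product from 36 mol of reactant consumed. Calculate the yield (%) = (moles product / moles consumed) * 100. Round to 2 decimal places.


Yield = (moles product / moles consumed) * 100%
Yield = (30 / 36) * 100
Yield = 0.8333 * 100
Yield = 83.33%


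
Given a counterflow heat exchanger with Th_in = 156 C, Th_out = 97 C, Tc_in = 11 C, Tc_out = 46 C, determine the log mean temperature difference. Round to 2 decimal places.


dT1 = Th_in - Tc_out = 156 - 46 = 110
dT2 = Th_out - Tc_in = 97 - 11 = 86
LMTD = (dT1 - dT2) / ln(dT1/dT2)
LMTD = (110 - 86) / ln(110/86)
LMTD = 97.51 K


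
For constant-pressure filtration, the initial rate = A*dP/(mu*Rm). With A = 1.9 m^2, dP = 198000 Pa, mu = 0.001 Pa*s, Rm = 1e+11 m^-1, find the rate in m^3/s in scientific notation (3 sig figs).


rate = A * dP / (mu * Rm)
rate = 1.9 * 198000 / (0.001 * 1e+11)
rate = 376200.0 / 1.000e+08
rate = 3.76e-03 m^3/s


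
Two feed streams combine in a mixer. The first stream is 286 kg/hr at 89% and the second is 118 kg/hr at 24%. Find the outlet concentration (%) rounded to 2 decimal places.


Mass balance on solute: F1*x1 + F2*x2 = F3*x3
F3 = F1 + F2 = 286 + 118 = 404 kg/hr
x3 = (F1*x1 + F2*x2)/F3
x3 = (286*0.89 + 118*0.24) / 404
x3 = 70.01%


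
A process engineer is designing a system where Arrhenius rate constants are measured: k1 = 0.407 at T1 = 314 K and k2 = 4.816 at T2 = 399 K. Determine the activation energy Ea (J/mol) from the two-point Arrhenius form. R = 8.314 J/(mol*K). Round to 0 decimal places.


Ea = R * ln(k2/k1) / (1/T1 - 1/T2)
ln(k2/k1) = ln(4.816/0.407) = 2.4708858
1/T1 - 1/T2 = 1/314 - 1/399 = 0.000678447712
Ea = 8.314 * 2.4708858 / 0.000678447712
Ea = 30279 J/mol


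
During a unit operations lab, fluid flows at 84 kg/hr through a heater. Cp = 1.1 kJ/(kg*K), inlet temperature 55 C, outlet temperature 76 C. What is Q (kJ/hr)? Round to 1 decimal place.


Q = m_dot * Cp * (T2 - T1)
Q = 84 * 1.1 * (76 - 55)
Q = 84 * 1.1 * 21
Q = 1940.4 kJ/hr


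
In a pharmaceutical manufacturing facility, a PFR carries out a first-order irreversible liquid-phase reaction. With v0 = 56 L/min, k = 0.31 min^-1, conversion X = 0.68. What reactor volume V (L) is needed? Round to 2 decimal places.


V = (v0/k) * ln(1/(1-X))
V = (56/0.31) * ln(1/(1-0.68))
V = 180.645161 * ln(3.125)
V = 180.645161 * 1.139434
V = 205.83 L


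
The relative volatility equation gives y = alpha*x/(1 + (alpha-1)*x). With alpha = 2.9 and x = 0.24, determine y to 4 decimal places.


y = alpha*x / (1 + (alpha-1)*x)
y = 2.9*0.24 / (1 + (2.9-1)*0.24)
y = 0.696 / (1 + 0.456)
y = 0.696 / 1.456
y = 0.4780


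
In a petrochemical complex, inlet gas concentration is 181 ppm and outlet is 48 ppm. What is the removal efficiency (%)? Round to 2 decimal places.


Efficiency = (G_in - G_out) / G_in * 100%
Efficiency = (181 - 48) / 181 * 100
Efficiency = 133 / 181 * 100
Efficiency = 73.48%


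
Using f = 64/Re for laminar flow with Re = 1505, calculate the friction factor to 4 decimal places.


f = 64 / Re
f = 64 / 1505
f = 0.0425


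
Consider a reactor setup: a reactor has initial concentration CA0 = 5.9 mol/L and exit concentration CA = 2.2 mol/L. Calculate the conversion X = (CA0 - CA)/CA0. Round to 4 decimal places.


X = (CA0 - CA) / CA0
X = (5.9 - 2.2) / 5.9
X = 3.7 / 5.9
X = 0.6271


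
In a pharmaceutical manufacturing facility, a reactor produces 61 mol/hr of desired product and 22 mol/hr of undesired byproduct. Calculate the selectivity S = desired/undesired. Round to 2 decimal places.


S = desired product rate / undesired product rate
S = 61 / 22
S = 2.77


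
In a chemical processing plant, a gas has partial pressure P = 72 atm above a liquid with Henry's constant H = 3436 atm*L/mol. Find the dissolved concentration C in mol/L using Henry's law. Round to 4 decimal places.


C = P / H
C = 72 / 3436
C = 0.0210 mol/L


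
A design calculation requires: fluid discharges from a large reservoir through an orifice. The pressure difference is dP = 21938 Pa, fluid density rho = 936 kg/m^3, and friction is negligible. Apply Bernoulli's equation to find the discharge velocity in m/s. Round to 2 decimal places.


v = sqrt(2*dP/rho)
v = sqrt(2*21938/936)
v = sqrt(46.876068)
v = 6.85 m/s


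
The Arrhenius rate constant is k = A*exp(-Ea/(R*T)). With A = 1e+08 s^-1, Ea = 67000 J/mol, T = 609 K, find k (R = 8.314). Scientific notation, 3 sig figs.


k = A * exp(-Ea/(R*T))
k = 1e+08 * exp(-67000 / (8.314 * 609))
k = 1e+08 * exp(-13.23267)
k = 1.79e+02


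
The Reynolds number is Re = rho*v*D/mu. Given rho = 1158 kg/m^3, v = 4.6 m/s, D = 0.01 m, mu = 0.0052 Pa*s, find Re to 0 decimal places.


Re = rho * v * D / mu
Re = 1158 * 4.6 * 0.01 / 0.0052
Re = 53.268 / 0.0052
Re = 10244


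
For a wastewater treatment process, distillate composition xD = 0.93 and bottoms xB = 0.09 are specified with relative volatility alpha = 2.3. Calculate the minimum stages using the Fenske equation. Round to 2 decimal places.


N_min = ln((xD*(1-xB))/(xB*(1-xD))) / ln(alpha)
Numerator inside ln: 0.8463 / 0.0063 = 134.333333
ln(134.333333) = 4.900324
ln(alpha) = ln(2.3) = 0.832909
N_min = 4.900324 / 0.832909 = 5.88


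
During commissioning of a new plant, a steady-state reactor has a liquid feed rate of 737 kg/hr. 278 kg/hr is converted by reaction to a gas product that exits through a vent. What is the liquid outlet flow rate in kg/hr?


Steady-state mass balance on the main outlet: F_out = F_in - F_removed
F_out = 737 - 278
F_out = 459 kg/hr


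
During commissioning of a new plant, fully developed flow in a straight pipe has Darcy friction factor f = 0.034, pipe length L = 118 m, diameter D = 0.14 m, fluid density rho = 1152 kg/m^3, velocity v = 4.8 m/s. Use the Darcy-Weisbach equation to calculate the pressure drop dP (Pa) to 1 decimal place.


dP = f * (L/D) * (rho*v^2/2)
dP = 0.034 * (118/0.14) * (1152*4.8^2/2)
L/D = 842.85714286
rho*v^2/2 = 1152*23.04/2 = 13271.04
dP = 0.034 * 842.85714286 * 13271.04
dP = 380310.1 Pa


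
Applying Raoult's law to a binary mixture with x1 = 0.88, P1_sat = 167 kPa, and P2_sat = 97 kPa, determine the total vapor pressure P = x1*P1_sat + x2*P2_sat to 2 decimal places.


P = x1*P1_sat + x2*P2_sat
x2 = 1 - x1 = 1 - 0.88 = 0.12
P = 0.88*167 + 0.12*97
P = 146.96 + 11.64
P = 158.60 kPa


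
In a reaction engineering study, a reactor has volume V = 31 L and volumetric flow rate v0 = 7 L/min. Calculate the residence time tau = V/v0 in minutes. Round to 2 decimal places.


tau = V / v0
tau = 31 / 7
tau = 4.43 min


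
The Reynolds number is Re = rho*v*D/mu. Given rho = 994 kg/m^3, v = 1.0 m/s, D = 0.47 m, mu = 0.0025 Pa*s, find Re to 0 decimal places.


Re = rho * v * D / mu
Re = 994 * 1.0 * 0.47 / 0.0025
Re = 467.18 / 0.0025
Re = 186872


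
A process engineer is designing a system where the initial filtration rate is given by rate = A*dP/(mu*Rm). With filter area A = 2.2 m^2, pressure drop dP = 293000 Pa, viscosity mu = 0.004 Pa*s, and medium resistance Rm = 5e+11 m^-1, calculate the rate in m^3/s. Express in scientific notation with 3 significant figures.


rate = A * dP / (mu * Rm)
rate = 2.2 * 293000 / (0.004 * 5e+11)
rate = 644600.0 / 2.000e+09
rate = 3.22e-04 m^3/s


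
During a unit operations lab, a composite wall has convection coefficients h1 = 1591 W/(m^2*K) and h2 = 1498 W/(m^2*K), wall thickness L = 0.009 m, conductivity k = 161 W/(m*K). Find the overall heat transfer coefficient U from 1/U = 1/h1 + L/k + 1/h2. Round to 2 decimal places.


1/U = 1/h1 + L/k + 1/h2
1/U = 1/1591 + 0.009/161 + 1/1498
1/U = 0.0006285355 + 5.59006e-05 + 0.0006675567
1/U = 0.0013519928
U = 739.65 W/(m^2*K)


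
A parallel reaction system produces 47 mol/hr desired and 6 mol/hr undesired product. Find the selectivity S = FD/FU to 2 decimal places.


S = desired product rate / undesired product rate
S = 47 / 6
S = 7.83


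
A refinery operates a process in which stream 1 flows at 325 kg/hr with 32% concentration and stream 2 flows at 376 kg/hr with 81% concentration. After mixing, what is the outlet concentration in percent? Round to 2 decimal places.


Mass balance on solute: F1*x1 + F2*x2 = F3*x3
F3 = F1 + F2 = 325 + 376 = 701 kg/hr
x3 = (F1*x1 + F2*x2)/F3
x3 = (325*0.32 + 376*0.81) / 701
x3 = 58.28%


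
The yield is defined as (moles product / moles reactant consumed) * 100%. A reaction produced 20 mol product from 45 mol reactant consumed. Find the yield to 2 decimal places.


Yield = (moles product / moles consumed) * 100%
Yield = (20 / 45) * 100
Yield = 0.4444 * 100
Yield = 44.44%


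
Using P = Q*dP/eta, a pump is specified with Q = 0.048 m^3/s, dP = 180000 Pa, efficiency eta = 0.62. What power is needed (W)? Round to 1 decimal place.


P = Q * dP / eta
P = 0.048 * 180000 / 0.62
P = 8640.0 / 0.62
P = 13935.5 W


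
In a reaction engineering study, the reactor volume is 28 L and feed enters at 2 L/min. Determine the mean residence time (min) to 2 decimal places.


tau = V / v0
tau = 28 / 2
tau = 14.00 min


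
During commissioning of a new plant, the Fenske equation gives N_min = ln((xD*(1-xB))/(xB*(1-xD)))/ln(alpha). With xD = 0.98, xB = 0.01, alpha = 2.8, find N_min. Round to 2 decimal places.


N_min = ln((xD*(1-xB))/(xB*(1-xD))) / ln(alpha)
Numerator inside ln: 0.9702 / 0.0002 = 4851.0
ln(4851.0) = 8.48694
ln(alpha) = ln(2.8) = 1.029619
N_min = 8.48694 / 1.029619 = 8.24


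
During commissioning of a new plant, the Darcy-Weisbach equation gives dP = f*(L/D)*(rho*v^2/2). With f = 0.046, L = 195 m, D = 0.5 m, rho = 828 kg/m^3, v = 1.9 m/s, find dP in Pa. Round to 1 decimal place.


dP = f * (L/D) * (rho*v^2/2)
dP = 0.046 * (195/0.5) * (828*1.9^2/2)
L/D = 390.0
rho*v^2/2 = 828*3.61/2 = 1494.54
dP = 0.046 * 390.0 * 1494.54
dP = 26812.0 Pa


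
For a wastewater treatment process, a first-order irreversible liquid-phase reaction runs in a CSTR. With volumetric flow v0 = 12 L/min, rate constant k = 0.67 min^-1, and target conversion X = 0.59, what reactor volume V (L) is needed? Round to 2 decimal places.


V = v0 * X / (k * (1 - X))
V = 12 * 0.59 / (0.67 * (1 - 0.59))
V = 7.08 / (0.67 * 0.41)
V = 7.08 / 0.2747
V = 25.77 L


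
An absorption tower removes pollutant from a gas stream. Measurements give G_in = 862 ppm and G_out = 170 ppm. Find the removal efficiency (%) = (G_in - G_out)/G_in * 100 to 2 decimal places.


Efficiency = (G_in - G_out) / G_in * 100%
Efficiency = (862 - 170) / 862 * 100
Efficiency = 692 / 862 * 100
Efficiency = 80.28%


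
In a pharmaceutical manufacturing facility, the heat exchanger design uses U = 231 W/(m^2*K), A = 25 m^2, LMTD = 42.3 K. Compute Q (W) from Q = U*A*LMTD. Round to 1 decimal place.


Q = U * A * LMTD
Q = 231 * 25 * 42.3
Q = 244282.5 W


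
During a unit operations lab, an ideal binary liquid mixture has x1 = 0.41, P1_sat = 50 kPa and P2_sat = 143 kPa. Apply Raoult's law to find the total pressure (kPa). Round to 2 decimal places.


P = x1*P1_sat + x2*P2_sat
x2 = 1 - x1 = 1 - 0.41 = 0.59
P = 0.41*50 + 0.59*143
P = 20.5 + 84.37
P = 104.87 kPa


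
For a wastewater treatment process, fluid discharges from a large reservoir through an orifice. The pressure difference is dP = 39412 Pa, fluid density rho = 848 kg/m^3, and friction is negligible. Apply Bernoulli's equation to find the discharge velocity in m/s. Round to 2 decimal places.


v = sqrt(2*dP/rho)
v = sqrt(2*39412/848)
v = sqrt(92.95283)
v = 9.64 m/s


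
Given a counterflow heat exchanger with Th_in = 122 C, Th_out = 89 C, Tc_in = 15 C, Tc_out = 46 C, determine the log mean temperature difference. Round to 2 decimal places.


dT1 = Th_in - Tc_out = 122 - 46 = 76
dT2 = Th_out - Tc_in = 89 - 15 = 74
LMTD = (dT1 - dT2) / ln(dT1/dT2)
LMTD = (76 - 74) / ln(76/74)
LMTD = 75.00 K


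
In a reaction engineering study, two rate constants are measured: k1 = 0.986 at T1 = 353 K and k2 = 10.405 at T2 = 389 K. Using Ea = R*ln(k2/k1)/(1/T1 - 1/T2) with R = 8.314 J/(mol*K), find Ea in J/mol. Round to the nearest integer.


Ea = R * ln(k2/k1) / (1/T1 - 1/T2)
ln(k2/k1) = ln(10.405/0.986) = 2.3563854
1/T1 - 1/T2 = 1/353 - 1/389 = 0.000262167102
Ea = 8.314 * 2.3563854 / 0.000262167102
Ea = 74727 J/mol


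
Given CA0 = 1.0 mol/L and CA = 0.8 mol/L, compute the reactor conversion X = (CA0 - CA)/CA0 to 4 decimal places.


X = (CA0 - CA) / CA0
X = (1.0 - 0.8) / 1.0
X = 0.2 / 1.0
X = 0.2000
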